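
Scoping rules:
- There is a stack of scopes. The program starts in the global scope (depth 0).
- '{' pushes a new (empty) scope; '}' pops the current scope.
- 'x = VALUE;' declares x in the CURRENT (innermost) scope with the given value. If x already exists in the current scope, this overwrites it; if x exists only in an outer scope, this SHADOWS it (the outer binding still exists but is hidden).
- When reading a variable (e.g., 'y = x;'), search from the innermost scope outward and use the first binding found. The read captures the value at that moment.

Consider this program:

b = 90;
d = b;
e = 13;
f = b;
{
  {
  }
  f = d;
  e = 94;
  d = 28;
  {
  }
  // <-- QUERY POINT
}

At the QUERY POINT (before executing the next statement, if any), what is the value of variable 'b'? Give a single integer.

Step 1: declare b=90 at depth 0
Step 2: declare d=(read b)=90 at depth 0
Step 3: declare e=13 at depth 0
Step 4: declare f=(read b)=90 at depth 0
Step 5: enter scope (depth=1)
Step 6: enter scope (depth=2)
Step 7: exit scope (depth=1)
Step 8: declare f=(read d)=90 at depth 1
Step 9: declare e=94 at depth 1
Step 10: declare d=28 at depth 1
Step 11: enter scope (depth=2)
Step 12: exit scope (depth=1)
Visible at query point: b=90 d=28 e=94 f=90

Answer: 90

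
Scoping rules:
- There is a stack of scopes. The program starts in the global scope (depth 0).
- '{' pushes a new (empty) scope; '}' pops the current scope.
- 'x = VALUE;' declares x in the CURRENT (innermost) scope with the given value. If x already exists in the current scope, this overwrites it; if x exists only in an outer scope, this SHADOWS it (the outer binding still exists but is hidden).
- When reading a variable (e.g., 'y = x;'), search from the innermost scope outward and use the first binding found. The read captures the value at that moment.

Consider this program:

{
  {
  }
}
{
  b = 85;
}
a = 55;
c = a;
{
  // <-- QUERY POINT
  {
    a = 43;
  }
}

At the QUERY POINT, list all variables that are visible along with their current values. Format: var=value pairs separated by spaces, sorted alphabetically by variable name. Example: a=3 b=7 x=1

Step 1: enter scope (depth=1)
Step 2: enter scope (depth=2)
Step 3: exit scope (depth=1)
Step 4: exit scope (depth=0)
Step 5: enter scope (depth=1)
Step 6: declare b=85 at depth 1
Step 7: exit scope (depth=0)
Step 8: declare a=55 at depth 0
Step 9: declare c=(read a)=55 at depth 0
Step 10: enter scope (depth=1)
Visible at query point: a=55 c=55

Answer: a=55 c=55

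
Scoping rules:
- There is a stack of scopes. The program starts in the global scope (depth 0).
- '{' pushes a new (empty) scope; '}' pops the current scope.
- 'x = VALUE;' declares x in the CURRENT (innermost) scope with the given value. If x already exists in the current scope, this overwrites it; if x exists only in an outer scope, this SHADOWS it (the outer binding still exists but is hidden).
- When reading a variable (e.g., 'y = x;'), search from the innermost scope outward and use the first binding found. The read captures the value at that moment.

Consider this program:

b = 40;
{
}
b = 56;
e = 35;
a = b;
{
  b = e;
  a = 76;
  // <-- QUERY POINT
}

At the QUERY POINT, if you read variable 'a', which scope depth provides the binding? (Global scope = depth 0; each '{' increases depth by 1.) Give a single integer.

Step 1: declare b=40 at depth 0
Step 2: enter scope (depth=1)
Step 3: exit scope (depth=0)
Step 4: declare b=56 at depth 0
Step 5: declare e=35 at depth 0
Step 6: declare a=(read b)=56 at depth 0
Step 7: enter scope (depth=1)
Step 8: declare b=(read e)=35 at depth 1
Step 9: declare a=76 at depth 1
Visible at query point: a=76 b=35 e=35

Answer: 1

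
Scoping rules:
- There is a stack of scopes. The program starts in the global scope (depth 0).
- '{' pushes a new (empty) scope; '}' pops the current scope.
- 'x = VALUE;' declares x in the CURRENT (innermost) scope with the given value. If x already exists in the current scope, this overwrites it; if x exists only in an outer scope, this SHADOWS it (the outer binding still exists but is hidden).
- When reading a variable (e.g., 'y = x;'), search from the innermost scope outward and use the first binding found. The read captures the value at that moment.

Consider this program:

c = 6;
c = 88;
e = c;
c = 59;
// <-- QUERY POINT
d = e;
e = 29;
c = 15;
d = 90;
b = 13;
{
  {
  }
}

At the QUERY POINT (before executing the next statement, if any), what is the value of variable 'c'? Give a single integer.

Step 1: declare c=6 at depth 0
Step 2: declare c=88 at depth 0
Step 3: declare e=(read c)=88 at depth 0
Step 4: declare c=59 at depth 0
Visible at query point: c=59 e=88

Answer: 59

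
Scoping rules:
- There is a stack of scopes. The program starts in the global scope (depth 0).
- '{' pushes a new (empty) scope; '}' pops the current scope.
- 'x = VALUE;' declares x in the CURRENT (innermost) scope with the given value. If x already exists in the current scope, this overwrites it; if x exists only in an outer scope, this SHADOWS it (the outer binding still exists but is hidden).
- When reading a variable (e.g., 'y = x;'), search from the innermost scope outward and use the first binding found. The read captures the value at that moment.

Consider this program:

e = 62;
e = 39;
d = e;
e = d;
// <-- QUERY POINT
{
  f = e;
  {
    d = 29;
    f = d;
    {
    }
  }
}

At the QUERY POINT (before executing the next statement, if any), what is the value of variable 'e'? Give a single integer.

Step 1: declare e=62 at depth 0
Step 2: declare e=39 at depth 0
Step 3: declare d=(read e)=39 at depth 0
Step 4: declare e=(read d)=39 at depth 0
Visible at query point: d=39 e=39

Answer: 39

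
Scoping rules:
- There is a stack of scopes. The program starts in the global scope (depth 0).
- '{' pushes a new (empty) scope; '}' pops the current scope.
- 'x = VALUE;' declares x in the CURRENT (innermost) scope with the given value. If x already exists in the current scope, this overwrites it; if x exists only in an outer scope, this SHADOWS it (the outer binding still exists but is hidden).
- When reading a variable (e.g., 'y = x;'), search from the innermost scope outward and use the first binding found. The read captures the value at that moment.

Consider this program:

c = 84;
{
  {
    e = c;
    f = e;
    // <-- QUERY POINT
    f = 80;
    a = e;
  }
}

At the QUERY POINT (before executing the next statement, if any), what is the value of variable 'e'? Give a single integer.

Step 1: declare c=84 at depth 0
Step 2: enter scope (depth=1)
Step 3: enter scope (depth=2)
Step 4: declare e=(read c)=84 at depth 2
Step 5: declare f=(read e)=84 at depth 2
Visible at query point: c=84 e=84 f=84

Answer: 84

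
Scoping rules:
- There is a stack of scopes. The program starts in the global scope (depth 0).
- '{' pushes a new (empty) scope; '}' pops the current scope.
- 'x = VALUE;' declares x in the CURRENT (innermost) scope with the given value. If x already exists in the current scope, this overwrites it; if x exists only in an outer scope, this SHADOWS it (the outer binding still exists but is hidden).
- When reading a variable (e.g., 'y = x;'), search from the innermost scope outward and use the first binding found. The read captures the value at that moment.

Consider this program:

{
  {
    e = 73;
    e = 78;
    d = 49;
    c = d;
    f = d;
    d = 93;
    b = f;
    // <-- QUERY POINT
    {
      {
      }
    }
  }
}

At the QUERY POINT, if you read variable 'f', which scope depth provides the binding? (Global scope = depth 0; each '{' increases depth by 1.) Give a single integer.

Answer: 2

Derivation:
Step 1: enter scope (depth=1)
Step 2: enter scope (depth=2)
Step 3: declare e=73 at depth 2
Step 4: declare e=78 at depth 2
Step 5: declare d=49 at depth 2
Step 6: declare c=(read d)=49 at depth 2
Step 7: declare f=(read d)=49 at depth 2
Step 8: declare d=93 at depth 2
Step 9: declare b=(read f)=49 at depth 2
Visible at query point: b=49 c=49 d=93 e=78 f=49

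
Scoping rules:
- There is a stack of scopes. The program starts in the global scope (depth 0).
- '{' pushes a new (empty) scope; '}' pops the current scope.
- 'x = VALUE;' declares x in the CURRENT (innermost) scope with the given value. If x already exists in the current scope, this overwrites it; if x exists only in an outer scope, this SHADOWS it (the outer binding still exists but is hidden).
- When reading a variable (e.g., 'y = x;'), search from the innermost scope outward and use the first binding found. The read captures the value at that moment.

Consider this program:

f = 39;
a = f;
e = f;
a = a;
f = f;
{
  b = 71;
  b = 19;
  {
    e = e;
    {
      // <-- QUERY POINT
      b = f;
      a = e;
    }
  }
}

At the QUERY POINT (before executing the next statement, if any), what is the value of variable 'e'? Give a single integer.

Answer: 39

Derivation:
Step 1: declare f=39 at depth 0
Step 2: declare a=(read f)=39 at depth 0
Step 3: declare e=(read f)=39 at depth 0
Step 4: declare a=(read a)=39 at depth 0
Step 5: declare f=(read f)=39 at depth 0
Step 6: enter scope (depth=1)
Step 7: declare b=71 at depth 1
Step 8: declare b=19 at depth 1
Step 9: enter scope (depth=2)
Step 10: declare e=(read e)=39 at depth 2
Step 11: enter scope (depth=3)
Visible at query point: a=39 b=19 e=39 f=39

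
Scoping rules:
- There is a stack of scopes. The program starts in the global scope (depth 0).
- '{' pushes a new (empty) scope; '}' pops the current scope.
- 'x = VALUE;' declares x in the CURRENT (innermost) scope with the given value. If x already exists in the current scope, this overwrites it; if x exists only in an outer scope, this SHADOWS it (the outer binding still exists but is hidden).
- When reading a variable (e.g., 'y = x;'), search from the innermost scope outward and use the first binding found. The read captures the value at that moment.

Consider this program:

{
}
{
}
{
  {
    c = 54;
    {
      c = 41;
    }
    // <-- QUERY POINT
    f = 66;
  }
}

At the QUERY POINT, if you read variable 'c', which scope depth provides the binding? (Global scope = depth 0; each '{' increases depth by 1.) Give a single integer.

Answer: 2

Derivation:
Step 1: enter scope (depth=1)
Step 2: exit scope (depth=0)
Step 3: enter scope (depth=1)
Step 4: exit scope (depth=0)
Step 5: enter scope (depth=1)
Step 6: enter scope (depth=2)
Step 7: declare c=54 at depth 2
Step 8: enter scope (depth=3)
Step 9: declare c=41 at depth 3
Step 10: exit scope (depth=2)
Visible at query point: c=54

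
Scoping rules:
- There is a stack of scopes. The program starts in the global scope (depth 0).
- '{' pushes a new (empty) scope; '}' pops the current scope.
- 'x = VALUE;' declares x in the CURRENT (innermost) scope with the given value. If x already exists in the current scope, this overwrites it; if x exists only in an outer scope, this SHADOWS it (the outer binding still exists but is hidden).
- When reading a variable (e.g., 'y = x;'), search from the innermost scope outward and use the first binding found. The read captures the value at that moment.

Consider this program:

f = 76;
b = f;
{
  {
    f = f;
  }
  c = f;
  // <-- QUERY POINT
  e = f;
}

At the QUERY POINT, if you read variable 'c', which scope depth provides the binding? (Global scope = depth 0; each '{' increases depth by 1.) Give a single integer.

Answer: 1

Derivation:
Step 1: declare f=76 at depth 0
Step 2: declare b=(read f)=76 at depth 0
Step 3: enter scope (depth=1)
Step 4: enter scope (depth=2)
Step 5: declare f=(read f)=76 at depth 2
Step 6: exit scope (depth=1)
Step 7: declare c=(read f)=76 at depth 1
Visible at query point: b=76 c=76 f=76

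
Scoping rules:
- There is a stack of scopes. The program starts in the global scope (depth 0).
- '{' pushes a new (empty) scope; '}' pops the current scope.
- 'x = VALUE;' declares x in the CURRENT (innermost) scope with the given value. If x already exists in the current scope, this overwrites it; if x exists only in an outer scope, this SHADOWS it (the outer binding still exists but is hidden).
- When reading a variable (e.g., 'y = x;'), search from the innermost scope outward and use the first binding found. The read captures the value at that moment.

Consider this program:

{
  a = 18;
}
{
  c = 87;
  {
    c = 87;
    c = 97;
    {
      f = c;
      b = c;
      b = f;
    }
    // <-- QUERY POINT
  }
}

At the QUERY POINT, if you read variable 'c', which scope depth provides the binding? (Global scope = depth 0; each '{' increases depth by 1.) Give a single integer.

Step 1: enter scope (depth=1)
Step 2: declare a=18 at depth 1
Step 3: exit scope (depth=0)
Step 4: enter scope (depth=1)
Step 5: declare c=87 at depth 1
Step 6: enter scope (depth=2)
Step 7: declare c=87 at depth 2
Step 8: declare c=97 at depth 2
Step 9: enter scope (depth=3)
Step 10: declare f=(read c)=97 at depth 3
Step 11: declare b=(read c)=97 at depth 3
Step 12: declare b=(read f)=97 at depth 3
Step 13: exit scope (depth=2)
Visible at query point: c=97

Answer: 2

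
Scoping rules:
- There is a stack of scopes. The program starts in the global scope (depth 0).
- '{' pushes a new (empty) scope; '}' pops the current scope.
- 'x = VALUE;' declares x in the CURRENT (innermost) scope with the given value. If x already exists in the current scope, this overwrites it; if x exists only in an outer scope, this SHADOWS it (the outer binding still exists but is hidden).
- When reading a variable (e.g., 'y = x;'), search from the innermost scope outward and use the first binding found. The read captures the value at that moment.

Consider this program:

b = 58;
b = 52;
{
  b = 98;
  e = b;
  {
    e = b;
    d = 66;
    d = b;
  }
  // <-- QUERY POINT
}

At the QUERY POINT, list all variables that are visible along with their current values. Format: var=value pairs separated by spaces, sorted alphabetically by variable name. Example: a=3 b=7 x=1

Step 1: declare b=58 at depth 0
Step 2: declare b=52 at depth 0
Step 3: enter scope (depth=1)
Step 4: declare b=98 at depth 1
Step 5: declare e=(read b)=98 at depth 1
Step 6: enter scope (depth=2)
Step 7: declare e=(read b)=98 at depth 2
Step 8: declare d=66 at depth 2
Step 9: declare d=(read b)=98 at depth 2
Step 10: exit scope (depth=1)
Visible at query point: b=98 e=98

Answer: b=98 e=98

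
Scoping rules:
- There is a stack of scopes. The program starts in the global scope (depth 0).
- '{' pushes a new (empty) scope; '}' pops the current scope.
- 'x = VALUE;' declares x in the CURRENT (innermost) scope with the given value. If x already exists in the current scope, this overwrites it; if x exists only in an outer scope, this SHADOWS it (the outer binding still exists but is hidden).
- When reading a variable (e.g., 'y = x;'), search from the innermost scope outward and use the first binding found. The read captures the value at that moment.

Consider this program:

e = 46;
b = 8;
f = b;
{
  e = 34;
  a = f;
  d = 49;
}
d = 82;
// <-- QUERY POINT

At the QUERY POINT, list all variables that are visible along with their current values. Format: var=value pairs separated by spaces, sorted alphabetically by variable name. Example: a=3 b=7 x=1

Answer: b=8 d=82 e=46 f=8

Derivation:
Step 1: declare e=46 at depth 0
Step 2: declare b=8 at depth 0
Step 3: declare f=(read b)=8 at depth 0
Step 4: enter scope (depth=1)
Step 5: declare e=34 at depth 1
Step 6: declare a=(read f)=8 at depth 1
Step 7: declare d=49 at depth 1
Step 8: exit scope (depth=0)
Step 9: declare d=82 at depth 0
Visible at query point: b=8 d=82 e=46 f=8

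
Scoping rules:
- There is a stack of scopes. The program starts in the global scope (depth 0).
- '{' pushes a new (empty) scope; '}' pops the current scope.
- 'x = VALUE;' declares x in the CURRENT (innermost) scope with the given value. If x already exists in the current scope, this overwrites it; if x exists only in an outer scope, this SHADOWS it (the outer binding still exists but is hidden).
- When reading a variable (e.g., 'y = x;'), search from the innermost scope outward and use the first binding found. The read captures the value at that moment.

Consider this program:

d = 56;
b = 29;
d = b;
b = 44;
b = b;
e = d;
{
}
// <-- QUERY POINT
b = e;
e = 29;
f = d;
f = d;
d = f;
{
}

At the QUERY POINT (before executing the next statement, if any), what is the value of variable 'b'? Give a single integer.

Answer: 44

Derivation:
Step 1: declare d=56 at depth 0
Step 2: declare b=29 at depth 0
Step 3: declare d=(read b)=29 at depth 0
Step 4: declare b=44 at depth 0
Step 5: declare b=(read b)=44 at depth 0
Step 6: declare e=(read d)=29 at depth 0
Step 7: enter scope (depth=1)
Step 8: exit scope (depth=0)
Visible at query point: b=44 d=29 e=29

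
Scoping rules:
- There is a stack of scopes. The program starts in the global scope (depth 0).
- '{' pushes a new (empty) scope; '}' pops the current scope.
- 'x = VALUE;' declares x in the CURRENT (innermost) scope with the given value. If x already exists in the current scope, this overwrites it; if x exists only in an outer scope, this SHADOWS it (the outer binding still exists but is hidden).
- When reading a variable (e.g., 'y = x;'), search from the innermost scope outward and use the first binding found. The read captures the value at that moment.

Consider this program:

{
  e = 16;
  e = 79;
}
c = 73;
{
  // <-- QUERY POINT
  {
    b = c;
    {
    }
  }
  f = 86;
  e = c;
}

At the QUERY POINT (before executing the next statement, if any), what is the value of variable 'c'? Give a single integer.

Answer: 73

Derivation:
Step 1: enter scope (depth=1)
Step 2: declare e=16 at depth 1
Step 3: declare e=79 at depth 1
Step 4: exit scope (depth=0)
Step 5: declare c=73 at depth 0
Step 6: enter scope (depth=1)
Visible at query point: c=73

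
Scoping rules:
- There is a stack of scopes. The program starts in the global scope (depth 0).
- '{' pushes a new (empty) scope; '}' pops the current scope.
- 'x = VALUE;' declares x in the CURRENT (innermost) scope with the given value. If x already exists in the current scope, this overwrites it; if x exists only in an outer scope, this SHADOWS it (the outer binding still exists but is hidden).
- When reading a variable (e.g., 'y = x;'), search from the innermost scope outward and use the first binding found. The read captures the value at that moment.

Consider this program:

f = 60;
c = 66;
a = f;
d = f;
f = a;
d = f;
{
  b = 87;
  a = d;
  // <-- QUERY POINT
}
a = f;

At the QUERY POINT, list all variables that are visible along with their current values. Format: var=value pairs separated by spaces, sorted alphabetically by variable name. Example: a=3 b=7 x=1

Answer: a=60 b=87 c=66 d=60 f=60

Derivation:
Step 1: declare f=60 at depth 0
Step 2: declare c=66 at depth 0
Step 3: declare a=(read f)=60 at depth 0
Step 4: declare d=(read f)=60 at depth 0
Step 5: declare f=(read a)=60 at depth 0
Step 6: declare d=(read f)=60 at depth 0
Step 7: enter scope (depth=1)
Step 8: declare b=87 at depth 1
Step 9: declare a=(read d)=60 at depth 1
Visible at query point: a=60 b=87 c=66 d=60 f=60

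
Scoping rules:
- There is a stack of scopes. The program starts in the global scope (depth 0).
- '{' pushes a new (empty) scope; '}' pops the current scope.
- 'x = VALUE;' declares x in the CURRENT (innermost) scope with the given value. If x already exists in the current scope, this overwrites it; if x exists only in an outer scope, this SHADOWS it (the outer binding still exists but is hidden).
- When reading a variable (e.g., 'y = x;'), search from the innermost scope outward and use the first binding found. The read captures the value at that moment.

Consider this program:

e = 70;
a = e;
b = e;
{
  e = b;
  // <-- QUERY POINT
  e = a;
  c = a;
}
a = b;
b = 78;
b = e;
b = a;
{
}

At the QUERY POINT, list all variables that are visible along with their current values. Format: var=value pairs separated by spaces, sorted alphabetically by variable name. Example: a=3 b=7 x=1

Step 1: declare e=70 at depth 0
Step 2: declare a=(read e)=70 at depth 0
Step 3: declare b=(read e)=70 at depth 0
Step 4: enter scope (depth=1)
Step 5: declare e=(read b)=70 at depth 1
Visible at query point: a=70 b=70 e=70

Answer: a=70 b=70 e=70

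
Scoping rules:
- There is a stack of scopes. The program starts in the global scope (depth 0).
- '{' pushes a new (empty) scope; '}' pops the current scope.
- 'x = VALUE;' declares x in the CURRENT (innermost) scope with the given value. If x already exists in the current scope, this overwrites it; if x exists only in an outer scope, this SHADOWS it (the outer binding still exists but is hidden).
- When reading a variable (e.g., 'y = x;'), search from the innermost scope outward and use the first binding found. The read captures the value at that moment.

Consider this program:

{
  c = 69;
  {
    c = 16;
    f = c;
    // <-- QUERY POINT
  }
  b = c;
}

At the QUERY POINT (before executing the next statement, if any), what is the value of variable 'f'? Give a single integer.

Answer: 16

Derivation:
Step 1: enter scope (depth=1)
Step 2: declare c=69 at depth 1
Step 3: enter scope (depth=2)
Step 4: declare c=16 at depth 2
Step 5: declare f=(read c)=16 at depth 2
Visible at query point: c=16 f=16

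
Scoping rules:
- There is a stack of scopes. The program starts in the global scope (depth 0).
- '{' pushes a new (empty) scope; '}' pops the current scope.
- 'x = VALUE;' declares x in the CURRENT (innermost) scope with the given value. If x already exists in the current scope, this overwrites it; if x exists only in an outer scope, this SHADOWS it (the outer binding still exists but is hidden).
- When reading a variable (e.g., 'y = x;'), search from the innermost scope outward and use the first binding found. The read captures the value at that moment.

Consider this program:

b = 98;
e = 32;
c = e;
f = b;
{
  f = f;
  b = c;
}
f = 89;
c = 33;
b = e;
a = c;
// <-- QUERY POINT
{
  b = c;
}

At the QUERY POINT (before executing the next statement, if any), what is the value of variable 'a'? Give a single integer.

Answer: 33

Derivation:
Step 1: declare b=98 at depth 0
Step 2: declare e=32 at depth 0
Step 3: declare c=(read e)=32 at depth 0
Step 4: declare f=(read b)=98 at depth 0
Step 5: enter scope (depth=1)
Step 6: declare f=(read f)=98 at depth 1
Step 7: declare b=(read c)=32 at depth 1
Step 8: exit scope (depth=0)
Step 9: declare f=89 at depth 0
Step 10: declare c=33 at depth 0
Step 11: declare b=(read e)=32 at depth 0
Step 12: declare a=(read c)=33 at depth 0
Visible at query point: a=33 b=32 c=33 e=32 f=89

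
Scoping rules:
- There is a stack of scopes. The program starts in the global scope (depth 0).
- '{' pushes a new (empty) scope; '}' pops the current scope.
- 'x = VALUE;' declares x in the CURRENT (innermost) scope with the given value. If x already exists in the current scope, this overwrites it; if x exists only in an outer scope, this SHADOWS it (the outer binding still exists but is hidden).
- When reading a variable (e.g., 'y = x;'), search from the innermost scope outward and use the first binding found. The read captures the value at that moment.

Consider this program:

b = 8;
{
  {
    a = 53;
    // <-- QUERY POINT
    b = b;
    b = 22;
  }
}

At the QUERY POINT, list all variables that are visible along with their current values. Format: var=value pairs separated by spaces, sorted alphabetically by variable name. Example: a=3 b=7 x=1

Step 1: declare b=8 at depth 0
Step 2: enter scope (depth=1)
Step 3: enter scope (depth=2)
Step 4: declare a=53 at depth 2
Visible at query point: a=53 b=8

Answer: a=53 b=8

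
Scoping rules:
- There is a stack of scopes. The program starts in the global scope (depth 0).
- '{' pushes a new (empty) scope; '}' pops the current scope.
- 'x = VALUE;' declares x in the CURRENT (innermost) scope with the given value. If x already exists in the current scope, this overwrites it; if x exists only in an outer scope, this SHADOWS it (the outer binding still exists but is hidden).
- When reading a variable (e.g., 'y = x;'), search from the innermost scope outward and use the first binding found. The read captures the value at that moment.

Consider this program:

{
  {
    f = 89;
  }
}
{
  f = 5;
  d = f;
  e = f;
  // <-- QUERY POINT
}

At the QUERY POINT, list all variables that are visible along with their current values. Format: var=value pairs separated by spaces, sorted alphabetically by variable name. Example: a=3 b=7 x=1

Step 1: enter scope (depth=1)
Step 2: enter scope (depth=2)
Step 3: declare f=89 at depth 2
Step 4: exit scope (depth=1)
Step 5: exit scope (depth=0)
Step 6: enter scope (depth=1)
Step 7: declare f=5 at depth 1
Step 8: declare d=(read f)=5 at depth 1
Step 9: declare e=(read f)=5 at depth 1
Visible at query point: d=5 e=5 f=5

Answer: d=5 e=5 f=5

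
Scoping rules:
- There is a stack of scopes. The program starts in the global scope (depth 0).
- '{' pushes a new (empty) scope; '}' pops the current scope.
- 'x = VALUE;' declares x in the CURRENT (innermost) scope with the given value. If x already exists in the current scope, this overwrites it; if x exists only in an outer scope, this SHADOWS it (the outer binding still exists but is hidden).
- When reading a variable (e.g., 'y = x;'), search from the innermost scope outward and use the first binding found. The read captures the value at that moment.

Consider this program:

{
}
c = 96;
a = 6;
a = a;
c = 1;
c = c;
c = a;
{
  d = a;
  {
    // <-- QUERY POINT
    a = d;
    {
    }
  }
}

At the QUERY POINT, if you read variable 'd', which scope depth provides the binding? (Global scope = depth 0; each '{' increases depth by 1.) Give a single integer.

Answer: 1

Derivation:
Step 1: enter scope (depth=1)
Step 2: exit scope (depth=0)
Step 3: declare c=96 at depth 0
Step 4: declare a=6 at depth 0
Step 5: declare a=(read a)=6 at depth 0
Step 6: declare c=1 at depth 0
Step 7: declare c=(read c)=1 at depth 0
Step 8: declare c=(read a)=6 at depth 0
Step 9: enter scope (depth=1)
Step 10: declare d=(read a)=6 at depth 1
Step 11: enter scope (depth=2)
Visible at query point: a=6 c=6 d=6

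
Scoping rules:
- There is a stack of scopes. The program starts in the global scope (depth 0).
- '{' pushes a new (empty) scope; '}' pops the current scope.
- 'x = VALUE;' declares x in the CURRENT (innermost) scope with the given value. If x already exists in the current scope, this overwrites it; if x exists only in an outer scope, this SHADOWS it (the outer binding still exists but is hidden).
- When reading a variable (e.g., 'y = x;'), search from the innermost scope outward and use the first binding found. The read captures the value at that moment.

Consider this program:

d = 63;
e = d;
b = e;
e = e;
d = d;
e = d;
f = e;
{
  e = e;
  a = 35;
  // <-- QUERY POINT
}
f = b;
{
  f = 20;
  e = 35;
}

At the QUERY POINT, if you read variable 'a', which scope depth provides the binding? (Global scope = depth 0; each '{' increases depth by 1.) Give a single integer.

Step 1: declare d=63 at depth 0
Step 2: declare e=(read d)=63 at depth 0
Step 3: declare b=(read e)=63 at depth 0
Step 4: declare e=(read e)=63 at depth 0
Step 5: declare d=(read d)=63 at depth 0
Step 6: declare e=(read d)=63 at depth 0
Step 7: declare f=(read e)=63 at depth 0
Step 8: enter scope (depth=1)
Step 9: declare e=(read e)=63 at depth 1
Step 10: declare a=35 at depth 1
Visible at query point: a=35 b=63 d=63 e=63 f=63

Answer: 1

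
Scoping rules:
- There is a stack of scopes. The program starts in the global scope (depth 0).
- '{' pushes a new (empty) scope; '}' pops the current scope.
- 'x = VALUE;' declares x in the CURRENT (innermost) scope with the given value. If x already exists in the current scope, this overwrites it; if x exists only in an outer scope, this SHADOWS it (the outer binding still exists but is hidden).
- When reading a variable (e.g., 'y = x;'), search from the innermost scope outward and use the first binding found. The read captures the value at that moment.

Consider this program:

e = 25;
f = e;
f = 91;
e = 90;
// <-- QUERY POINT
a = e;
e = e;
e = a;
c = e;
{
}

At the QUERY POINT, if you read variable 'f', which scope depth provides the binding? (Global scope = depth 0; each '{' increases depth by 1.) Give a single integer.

Answer: 0

Derivation:
Step 1: declare e=25 at depth 0
Step 2: declare f=(read e)=25 at depth 0
Step 3: declare f=91 at depth 0
Step 4: declare e=90 at depth 0
Visible at query point: e=90 f=91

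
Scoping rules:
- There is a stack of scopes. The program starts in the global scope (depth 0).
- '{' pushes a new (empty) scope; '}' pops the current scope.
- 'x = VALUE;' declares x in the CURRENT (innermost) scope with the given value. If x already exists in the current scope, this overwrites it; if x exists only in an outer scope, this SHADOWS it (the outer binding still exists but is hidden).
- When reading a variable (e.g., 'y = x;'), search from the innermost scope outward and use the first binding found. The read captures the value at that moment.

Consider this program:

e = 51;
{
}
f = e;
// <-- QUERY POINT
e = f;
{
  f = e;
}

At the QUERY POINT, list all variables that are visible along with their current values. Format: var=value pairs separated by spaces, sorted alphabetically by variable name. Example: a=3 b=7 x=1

Step 1: declare e=51 at depth 0
Step 2: enter scope (depth=1)
Step 3: exit scope (depth=0)
Step 4: declare f=(read e)=51 at depth 0
Visible at query point: e=51 f=51

Answer: e=51 f=51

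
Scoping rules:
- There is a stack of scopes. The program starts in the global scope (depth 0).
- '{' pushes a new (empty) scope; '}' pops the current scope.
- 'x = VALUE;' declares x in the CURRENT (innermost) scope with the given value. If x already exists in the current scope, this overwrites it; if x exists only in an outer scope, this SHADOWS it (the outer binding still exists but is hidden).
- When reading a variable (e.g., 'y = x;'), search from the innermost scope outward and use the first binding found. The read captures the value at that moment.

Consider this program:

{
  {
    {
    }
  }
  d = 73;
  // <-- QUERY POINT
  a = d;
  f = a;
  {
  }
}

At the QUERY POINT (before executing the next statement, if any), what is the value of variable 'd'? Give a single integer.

Step 1: enter scope (depth=1)
Step 2: enter scope (depth=2)
Step 3: enter scope (depth=3)
Step 4: exit scope (depth=2)
Step 5: exit scope (depth=1)
Step 6: declare d=73 at depth 1
Visible at query point: d=73

Answer: 73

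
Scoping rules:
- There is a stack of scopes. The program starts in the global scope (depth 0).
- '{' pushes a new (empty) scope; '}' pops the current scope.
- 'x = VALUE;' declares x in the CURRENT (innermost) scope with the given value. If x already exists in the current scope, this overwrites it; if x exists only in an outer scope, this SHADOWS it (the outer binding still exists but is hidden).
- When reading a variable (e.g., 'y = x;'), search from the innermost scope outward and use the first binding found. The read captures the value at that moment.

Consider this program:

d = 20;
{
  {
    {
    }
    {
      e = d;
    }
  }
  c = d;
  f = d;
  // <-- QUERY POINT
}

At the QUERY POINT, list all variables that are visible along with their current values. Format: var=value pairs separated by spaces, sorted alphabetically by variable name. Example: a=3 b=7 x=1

Answer: c=20 d=20 f=20

Derivation:
Step 1: declare d=20 at depth 0
Step 2: enter scope (depth=1)
Step 3: enter scope (depth=2)
Step 4: enter scope (depth=3)
Step 5: exit scope (depth=2)
Step 6: enter scope (depth=3)
Step 7: declare e=(read d)=20 at depth 3
Step 8: exit scope (depth=2)
Step 9: exit scope (depth=1)
Step 10: declare c=(read d)=20 at depth 1
Step 11: declare f=(read d)=20 at depth 1
Visible at query point: c=20 d=20 f=20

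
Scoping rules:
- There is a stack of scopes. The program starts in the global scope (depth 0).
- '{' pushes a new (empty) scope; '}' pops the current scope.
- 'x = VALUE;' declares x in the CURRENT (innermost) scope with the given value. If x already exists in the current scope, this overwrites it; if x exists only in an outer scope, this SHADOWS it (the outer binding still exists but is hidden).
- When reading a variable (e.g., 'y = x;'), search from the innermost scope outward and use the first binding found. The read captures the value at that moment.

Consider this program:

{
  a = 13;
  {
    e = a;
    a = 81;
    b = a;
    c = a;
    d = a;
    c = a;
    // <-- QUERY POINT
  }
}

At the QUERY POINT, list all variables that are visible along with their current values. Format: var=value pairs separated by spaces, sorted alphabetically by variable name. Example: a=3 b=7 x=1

Answer: a=81 b=81 c=81 d=81 e=13

Derivation:
Step 1: enter scope (depth=1)
Step 2: declare a=13 at depth 1
Step 3: enter scope (depth=2)
Step 4: declare e=(read a)=13 at depth 2
Step 5: declare a=81 at depth 2
Step 6: declare b=(read a)=81 at depth 2
Step 7: declare c=(read a)=81 at depth 2
Step 8: declare d=(read a)=81 at depth 2
Step 9: declare c=(read a)=81 at depth 2
Visible at query point: a=81 b=81 c=81 d=81 e=13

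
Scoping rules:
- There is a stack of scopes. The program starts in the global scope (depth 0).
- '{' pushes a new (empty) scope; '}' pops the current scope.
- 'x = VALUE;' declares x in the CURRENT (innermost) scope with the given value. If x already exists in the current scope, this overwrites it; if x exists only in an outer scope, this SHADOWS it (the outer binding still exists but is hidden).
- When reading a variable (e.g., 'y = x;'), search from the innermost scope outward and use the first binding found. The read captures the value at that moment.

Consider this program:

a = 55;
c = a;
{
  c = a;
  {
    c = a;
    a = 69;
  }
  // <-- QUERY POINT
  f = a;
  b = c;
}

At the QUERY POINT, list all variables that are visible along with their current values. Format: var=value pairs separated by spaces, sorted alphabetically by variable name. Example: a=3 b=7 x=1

Step 1: declare a=55 at depth 0
Step 2: declare c=(read a)=55 at depth 0
Step 3: enter scope (depth=1)
Step 4: declare c=(read a)=55 at depth 1
Step 5: enter scope (depth=2)
Step 6: declare c=(read a)=55 at depth 2
Step 7: declare a=69 at depth 2
Step 8: exit scope (depth=1)
Visible at query point: a=55 c=55

Answer: a=55 c=55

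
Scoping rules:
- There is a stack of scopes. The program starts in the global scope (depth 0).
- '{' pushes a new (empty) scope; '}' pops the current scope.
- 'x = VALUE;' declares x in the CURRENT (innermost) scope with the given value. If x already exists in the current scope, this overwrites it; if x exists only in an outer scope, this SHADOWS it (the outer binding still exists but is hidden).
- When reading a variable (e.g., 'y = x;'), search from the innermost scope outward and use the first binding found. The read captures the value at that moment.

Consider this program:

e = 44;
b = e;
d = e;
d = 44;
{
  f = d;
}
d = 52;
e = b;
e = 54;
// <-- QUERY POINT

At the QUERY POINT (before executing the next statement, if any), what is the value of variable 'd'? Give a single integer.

Step 1: declare e=44 at depth 0
Step 2: declare b=(read e)=44 at depth 0
Step 3: declare d=(read e)=44 at depth 0
Step 4: declare d=44 at depth 0
Step 5: enter scope (depth=1)
Step 6: declare f=(read d)=44 at depth 1
Step 7: exit scope (depth=0)
Step 8: declare d=52 at depth 0
Step 9: declare e=(read b)=44 at depth 0
Step 10: declare e=54 at depth 0
Visible at query point: b=44 d=52 e=54

Answer: 52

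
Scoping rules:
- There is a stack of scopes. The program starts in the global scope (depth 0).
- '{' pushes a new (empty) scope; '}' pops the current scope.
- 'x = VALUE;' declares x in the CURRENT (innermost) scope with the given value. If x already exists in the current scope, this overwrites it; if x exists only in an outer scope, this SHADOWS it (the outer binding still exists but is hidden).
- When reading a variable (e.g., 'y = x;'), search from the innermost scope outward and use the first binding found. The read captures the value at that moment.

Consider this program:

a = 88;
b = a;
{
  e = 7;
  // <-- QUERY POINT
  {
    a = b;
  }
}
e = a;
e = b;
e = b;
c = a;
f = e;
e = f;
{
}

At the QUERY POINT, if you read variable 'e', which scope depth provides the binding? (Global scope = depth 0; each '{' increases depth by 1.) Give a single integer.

Step 1: declare a=88 at depth 0
Step 2: declare b=(read a)=88 at depth 0
Step 3: enter scope (depth=1)
Step 4: declare e=7 at depth 1
Visible at query point: a=88 b=88 e=7

Answer: 1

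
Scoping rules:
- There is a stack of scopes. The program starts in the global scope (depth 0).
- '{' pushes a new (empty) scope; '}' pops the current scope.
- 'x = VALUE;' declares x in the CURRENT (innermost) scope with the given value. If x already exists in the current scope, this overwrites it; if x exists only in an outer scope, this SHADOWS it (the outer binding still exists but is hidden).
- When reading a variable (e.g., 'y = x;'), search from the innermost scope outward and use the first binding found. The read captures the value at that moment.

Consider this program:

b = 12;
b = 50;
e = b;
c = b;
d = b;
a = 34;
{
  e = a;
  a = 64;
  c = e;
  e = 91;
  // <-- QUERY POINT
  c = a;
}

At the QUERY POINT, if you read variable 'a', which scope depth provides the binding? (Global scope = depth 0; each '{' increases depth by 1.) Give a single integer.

Answer: 1

Derivation:
Step 1: declare b=12 at depth 0
Step 2: declare b=50 at depth 0
Step 3: declare e=(read b)=50 at depth 0
Step 4: declare c=(read b)=50 at depth 0
Step 5: declare d=(read b)=50 at depth 0
Step 6: declare a=34 at depth 0
Step 7: enter scope (depth=1)
Step 8: declare e=(read a)=34 at depth 1
Step 9: declare a=64 at depth 1
Step 10: declare c=(read e)=34 at depth 1
Step 11: declare e=91 at depth 1
Visible at query point: a=64 b=50 c=34 d=50 e=91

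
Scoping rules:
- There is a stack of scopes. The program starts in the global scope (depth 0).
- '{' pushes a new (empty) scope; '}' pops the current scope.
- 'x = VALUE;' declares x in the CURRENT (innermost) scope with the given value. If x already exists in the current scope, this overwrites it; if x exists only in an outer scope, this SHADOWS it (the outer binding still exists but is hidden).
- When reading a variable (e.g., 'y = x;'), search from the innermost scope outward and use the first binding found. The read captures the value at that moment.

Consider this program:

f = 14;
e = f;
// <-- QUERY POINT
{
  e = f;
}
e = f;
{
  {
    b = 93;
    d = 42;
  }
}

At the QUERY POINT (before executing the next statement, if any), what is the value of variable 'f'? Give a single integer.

Step 1: declare f=14 at depth 0
Step 2: declare e=(read f)=14 at depth 0
Visible at query point: e=14 f=14

Answer: 14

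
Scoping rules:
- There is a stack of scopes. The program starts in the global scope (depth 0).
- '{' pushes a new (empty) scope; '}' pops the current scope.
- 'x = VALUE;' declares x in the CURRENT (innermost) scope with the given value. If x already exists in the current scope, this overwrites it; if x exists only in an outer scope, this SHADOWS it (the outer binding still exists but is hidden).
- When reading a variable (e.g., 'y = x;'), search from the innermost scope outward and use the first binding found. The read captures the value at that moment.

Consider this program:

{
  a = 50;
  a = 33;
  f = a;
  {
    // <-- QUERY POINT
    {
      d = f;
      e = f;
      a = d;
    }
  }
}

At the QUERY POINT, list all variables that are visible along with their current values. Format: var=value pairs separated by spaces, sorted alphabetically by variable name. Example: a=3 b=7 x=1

Answer: a=33 f=33

Derivation:
Step 1: enter scope (depth=1)
Step 2: declare a=50 at depth 1
Step 3: declare a=33 at depth 1
Step 4: declare f=(read a)=33 at depth 1
Step 5: enter scope (depth=2)
Visible at query point: a=33 f=33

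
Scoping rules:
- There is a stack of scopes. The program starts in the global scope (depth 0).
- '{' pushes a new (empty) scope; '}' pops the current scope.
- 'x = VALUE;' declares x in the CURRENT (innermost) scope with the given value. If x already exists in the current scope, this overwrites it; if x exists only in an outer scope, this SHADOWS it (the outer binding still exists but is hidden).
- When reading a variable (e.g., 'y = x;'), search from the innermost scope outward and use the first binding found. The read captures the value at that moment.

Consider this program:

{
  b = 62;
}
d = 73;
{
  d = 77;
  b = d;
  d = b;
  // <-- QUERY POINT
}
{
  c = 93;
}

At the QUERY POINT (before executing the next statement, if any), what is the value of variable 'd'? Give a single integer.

Answer: 77

Derivation:
Step 1: enter scope (depth=1)
Step 2: declare b=62 at depth 1
Step 3: exit scope (depth=0)
Step 4: declare d=73 at depth 0
Step 5: enter scope (depth=1)
Step 6: declare d=77 at depth 1
Step 7: declare b=(read d)=77 at depth 1
Step 8: declare d=(read b)=77 at depth 1
Visible at query point: b=77 d=77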